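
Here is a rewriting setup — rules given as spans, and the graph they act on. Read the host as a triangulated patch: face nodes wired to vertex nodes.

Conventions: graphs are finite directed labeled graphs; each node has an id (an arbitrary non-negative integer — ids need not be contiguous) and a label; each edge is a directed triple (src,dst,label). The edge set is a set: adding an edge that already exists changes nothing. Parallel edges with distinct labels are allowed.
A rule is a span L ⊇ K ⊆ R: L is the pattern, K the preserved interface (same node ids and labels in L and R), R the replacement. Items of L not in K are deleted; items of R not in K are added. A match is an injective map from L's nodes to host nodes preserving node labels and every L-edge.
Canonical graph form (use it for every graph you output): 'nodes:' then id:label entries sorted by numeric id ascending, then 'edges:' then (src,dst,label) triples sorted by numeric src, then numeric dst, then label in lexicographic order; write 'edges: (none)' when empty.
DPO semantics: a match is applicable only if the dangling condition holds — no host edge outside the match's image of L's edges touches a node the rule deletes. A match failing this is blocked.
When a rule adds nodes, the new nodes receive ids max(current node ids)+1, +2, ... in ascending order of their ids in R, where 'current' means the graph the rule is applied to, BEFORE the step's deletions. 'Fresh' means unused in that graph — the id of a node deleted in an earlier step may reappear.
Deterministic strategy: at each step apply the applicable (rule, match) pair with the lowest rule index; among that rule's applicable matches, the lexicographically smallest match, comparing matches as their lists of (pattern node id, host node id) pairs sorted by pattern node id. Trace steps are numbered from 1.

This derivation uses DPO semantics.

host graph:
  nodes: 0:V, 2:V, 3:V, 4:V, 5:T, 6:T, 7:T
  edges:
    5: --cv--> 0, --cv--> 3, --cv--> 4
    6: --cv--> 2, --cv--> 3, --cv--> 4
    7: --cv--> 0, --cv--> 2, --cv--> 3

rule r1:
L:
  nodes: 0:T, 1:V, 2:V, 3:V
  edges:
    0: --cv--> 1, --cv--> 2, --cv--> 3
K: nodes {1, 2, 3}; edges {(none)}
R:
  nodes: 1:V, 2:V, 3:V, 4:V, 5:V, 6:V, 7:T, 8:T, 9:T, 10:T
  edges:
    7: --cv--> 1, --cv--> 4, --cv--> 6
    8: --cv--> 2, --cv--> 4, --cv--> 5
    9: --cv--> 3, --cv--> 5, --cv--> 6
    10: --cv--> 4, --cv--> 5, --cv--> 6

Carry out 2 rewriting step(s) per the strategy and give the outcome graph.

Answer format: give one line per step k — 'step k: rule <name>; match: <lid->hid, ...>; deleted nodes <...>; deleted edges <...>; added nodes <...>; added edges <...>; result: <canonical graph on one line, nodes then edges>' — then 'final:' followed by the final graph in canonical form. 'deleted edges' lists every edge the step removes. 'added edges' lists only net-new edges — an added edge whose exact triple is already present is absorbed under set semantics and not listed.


step 1: rule r1; match: 0->5, 1->0, 2->3, 3->4; deleted nodes 5; deleted edges (5,0,cv); (5,3,cv); (5,4,cv); added nodes 8, 9, 10, 11, 12, 13, 14; added edges (11,0,cv); (11,8,cv); (11,10,cv); (12,3,cv); (12,8,cv); (12,9,cv); (13,4,cv); (13,9,cv); (13,10,cv); (14,8,cv); (14,9,cv); (14,10,cv); result: nodes: 0:V, 2:V, 3:V, 4:V, 6:T, 7:T, 8:V, 9:V, 10:V, 11:T, 12:T, 13:T, 14:T edges: (6,2,cv); (6,3,cv); (6,4,cv); (7,0,cv); (7,2,cv); (7,3,cv); (11,0,cv); (11,8,cv); (11,10,cv); (12,3,cv); (12,8,cv); (12,9,cv); (13,4,cv); (13,9,cv); (13,10,cv); (14,8,cv); (14,9,cv); (14,10,cv)
step 2: rule r1; match: 0->6, 1->2, 2->3, 3->4; deleted nodes 6; deleted edges (6,2,cv); (6,3,cv); (6,4,cv); added nodes 15, 16, 17, 18, 19, 20, 21; added edges (18,2,cv); (18,15,cv); (18,17,cv); (19,3,cv); (19,15,cv); (19,16,cv); (20,4,cv); (20,16,cv); (20,17,cv); (21,15,cv); (21,16,cv); (21,17,cv); result: nodes: 0:V, 2:V, 3:V, 4:V, 7:T, 8:V, 9:V, 10:V, 11:T, 12:T, 13:T, 14:T, 15:V, 16:V, 17:V, 18:T, 19:T, 20:T, 21:T edges: (7,0,cv); (7,2,cv); (7,3,cv); (11,0,cv); (11,8,cv); (11,10,cv); (12,3,cv); (12,8,cv); (12,9,cv); (13,4,cv); (13,9,cv); (13,10,cv); (14,8,cv); (14,9,cv); (14,10,cv); (18,2,cv); (18,15,cv); (18,17,cv); (19,3,cv); (19,15,cv); (19,16,cv); (20,4,cv); (20,16,cv); (20,17,cv); (21,15,cv); (21,16,cv); (21,17,cv)
final:
nodes: 0:V, 2:V, 3:V, 4:V, 7:T, 8:V, 9:V, 10:V, 11:T, 12:T, 13:T, 14:T, 15:V, 16:V, 17:V, 18:T, 19:T, 20:T, 21:T
edges: (7,0,cv); (7,2,cv); (7,3,cv); (11,0,cv); (11,8,cv); (11,10,cv); (12,3,cv); (12,8,cv); (12,9,cv); (13,4,cv); (13,9,cv); (13,10,cv); (14,8,cv); (14,9,cv); (14,10,cv); (18,2,cv); (18,15,cv); (18,17,cv); (19,3,cv); (19,15,cv); (19,16,cv); (20,4,cv); (20,16,cv); (20,17,cv); (21,15,cv); (21,16,cv); (21,17,cv)


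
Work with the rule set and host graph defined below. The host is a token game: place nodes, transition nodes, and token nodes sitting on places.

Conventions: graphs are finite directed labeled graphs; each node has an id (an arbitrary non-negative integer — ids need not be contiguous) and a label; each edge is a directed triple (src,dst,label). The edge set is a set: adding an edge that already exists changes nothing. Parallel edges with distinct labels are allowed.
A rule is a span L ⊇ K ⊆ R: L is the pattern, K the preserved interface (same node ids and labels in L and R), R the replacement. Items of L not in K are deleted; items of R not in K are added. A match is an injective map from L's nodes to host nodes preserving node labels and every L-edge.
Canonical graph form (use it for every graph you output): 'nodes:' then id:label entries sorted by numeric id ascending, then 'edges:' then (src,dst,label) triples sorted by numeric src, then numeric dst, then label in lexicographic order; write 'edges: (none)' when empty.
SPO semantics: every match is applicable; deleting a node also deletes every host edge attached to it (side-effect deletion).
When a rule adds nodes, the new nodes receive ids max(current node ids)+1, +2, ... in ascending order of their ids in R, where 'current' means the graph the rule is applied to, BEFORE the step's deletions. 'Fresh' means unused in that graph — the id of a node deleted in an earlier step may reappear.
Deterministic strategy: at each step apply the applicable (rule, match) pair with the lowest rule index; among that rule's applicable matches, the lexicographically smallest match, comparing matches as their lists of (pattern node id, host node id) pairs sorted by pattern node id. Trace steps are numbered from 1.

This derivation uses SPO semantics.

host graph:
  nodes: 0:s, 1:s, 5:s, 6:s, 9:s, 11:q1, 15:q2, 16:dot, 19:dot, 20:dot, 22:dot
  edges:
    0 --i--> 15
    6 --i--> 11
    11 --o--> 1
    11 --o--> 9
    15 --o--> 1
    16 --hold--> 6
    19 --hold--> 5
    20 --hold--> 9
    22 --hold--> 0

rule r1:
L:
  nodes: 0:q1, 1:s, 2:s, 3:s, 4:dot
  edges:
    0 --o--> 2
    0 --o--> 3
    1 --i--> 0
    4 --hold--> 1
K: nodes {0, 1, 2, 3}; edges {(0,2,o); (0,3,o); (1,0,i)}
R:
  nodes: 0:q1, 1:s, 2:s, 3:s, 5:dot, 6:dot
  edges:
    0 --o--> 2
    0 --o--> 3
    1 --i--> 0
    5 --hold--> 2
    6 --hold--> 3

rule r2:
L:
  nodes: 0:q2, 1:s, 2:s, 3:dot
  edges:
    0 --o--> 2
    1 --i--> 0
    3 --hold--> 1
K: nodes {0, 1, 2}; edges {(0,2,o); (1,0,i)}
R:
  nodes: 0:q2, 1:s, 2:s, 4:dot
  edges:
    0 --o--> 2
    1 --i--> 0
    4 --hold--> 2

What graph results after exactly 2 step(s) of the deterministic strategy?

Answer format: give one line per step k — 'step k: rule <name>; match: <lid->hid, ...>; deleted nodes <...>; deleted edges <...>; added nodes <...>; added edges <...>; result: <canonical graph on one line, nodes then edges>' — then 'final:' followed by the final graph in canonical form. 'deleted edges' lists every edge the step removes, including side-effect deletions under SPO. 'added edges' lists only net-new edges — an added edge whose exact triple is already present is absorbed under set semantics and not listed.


step 1: rule r1; match: 0->11, 1->6, 2->1, 3->9, 4->16; deleted nodes 16; deleted edges (16,6,hold); added nodes 23, 24; added edges (23,1,hold); (24,9,hold); result: nodes: 0:s, 1:s, 5:s, 6:s, 9:s, 11:q1, 15:q2, 19:dot, 20:dot, 22:dot, 23:dot, 24:dot edges: (0,15,i); (6,11,i); (11,1,o); (11,9,o); (15,1,o); (19,5,hold); (20,9,hold); (22,0,hold); (23,1,hold); (24,9,hold)
step 2: rule r2; match: 0->15, 1->0, 2->1, 3->22; deleted nodes 22; deleted edges (22,0,hold); added nodes 25; added edges (25,1,hold); result: nodes: 0:s, 1:s, 5:s, 6:s, 9:s, 11:q1, 15:q2, 19:dot, 20:dot, 23:dot, 24:dot, 25:dot edges: (0,15,i); (6,11,i); (11,1,o); (11,9,o); (15,1,o); (19,5,hold); (20,9,hold); (23,1,hold); (24,9,hold); (25,1,hold)
final:
nodes: 0:s, 1:s, 5:s, 6:s, 9:s, 11:q1, 15:q2, 19:dot, 20:dot, 23:dot, 24:dot, 25:dot
edges: (0,15,i); (6,11,i); (11,1,o); (11,9,o); (15,1,o); (19,5,hold); (20,9,hold); (23,1,hold); (24,9,hold); (25,1,hold)


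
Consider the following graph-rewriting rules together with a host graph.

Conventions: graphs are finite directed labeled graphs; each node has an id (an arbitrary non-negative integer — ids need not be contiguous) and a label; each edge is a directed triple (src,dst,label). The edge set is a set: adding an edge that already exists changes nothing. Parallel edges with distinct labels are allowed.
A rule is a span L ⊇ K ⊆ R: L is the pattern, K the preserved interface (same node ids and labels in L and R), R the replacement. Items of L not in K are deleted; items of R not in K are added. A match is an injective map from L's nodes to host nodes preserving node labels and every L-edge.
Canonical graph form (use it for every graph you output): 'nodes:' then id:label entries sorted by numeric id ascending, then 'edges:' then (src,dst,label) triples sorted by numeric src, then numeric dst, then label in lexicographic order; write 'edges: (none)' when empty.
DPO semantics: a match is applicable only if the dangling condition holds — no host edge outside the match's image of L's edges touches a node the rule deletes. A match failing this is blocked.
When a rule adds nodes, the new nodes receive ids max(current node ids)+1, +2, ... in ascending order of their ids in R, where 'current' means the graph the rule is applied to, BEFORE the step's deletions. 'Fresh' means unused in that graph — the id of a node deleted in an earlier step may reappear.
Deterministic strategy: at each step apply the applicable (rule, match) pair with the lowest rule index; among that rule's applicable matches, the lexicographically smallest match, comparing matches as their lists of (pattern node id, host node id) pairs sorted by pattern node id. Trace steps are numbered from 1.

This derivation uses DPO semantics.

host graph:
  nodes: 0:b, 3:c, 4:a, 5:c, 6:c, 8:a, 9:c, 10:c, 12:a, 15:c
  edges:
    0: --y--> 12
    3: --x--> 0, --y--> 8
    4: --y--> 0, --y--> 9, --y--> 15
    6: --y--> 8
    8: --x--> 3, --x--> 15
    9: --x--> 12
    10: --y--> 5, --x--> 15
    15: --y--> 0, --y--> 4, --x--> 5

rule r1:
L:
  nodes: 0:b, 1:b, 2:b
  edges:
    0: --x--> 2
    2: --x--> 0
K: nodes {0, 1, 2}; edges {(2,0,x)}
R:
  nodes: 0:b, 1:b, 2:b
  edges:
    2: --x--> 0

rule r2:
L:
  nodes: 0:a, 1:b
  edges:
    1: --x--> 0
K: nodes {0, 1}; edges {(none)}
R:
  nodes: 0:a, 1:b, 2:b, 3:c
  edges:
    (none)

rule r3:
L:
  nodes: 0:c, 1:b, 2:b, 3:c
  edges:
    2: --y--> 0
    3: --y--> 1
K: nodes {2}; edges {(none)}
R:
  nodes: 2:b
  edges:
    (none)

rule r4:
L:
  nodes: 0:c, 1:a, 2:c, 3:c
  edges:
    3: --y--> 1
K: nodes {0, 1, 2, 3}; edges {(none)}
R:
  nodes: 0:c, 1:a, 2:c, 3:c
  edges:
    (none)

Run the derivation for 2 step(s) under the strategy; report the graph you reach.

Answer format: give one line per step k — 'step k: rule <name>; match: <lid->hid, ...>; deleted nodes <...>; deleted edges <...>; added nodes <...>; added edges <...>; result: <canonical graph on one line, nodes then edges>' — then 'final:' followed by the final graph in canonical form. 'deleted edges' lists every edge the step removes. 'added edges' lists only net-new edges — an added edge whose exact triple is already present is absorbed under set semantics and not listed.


step 1: rule r4; match: 0->3, 1->4, 2->5, 3->15; deleted nodes (none); deleted edges (15,4,y); added nodes (none); added edges (none); result: nodes: 0:b, 3:c, 4:a, 5:c, 6:c, 8:a, 9:c, 10:c, 12:a, 15:c edges: (0,12,y); (3,0,x); (3,8,y); (4,0,y); (4,9,y); (4,15,y); (6,8,y); (8,3,x); (8,15,x); (9,12,x); (10,5,y); (10,15,x); (15,0,y); (15,5,x)
step 2: rule r4; match: 0->3, 1->8, 2->5, 3->6; deleted nodes (none); deleted edges (6,8,y); added nodes (none); added edges (none); result: nodes: 0:b, 3:c, 4:a, 5:c, 6:c, 8:a, 9:c, 10:c, 12:a, 15:c edges: (0,12,y); (3,0,x); (3,8,y); (4,0,y); (4,9,y); (4,15,y); (8,3,x); (8,15,x); (9,12,x); (10,5,y); (10,15,x); (15,0,y); (15,5,x)
final:
nodes: 0:b, 3:c, 4:a, 5:c, 6:c, 8:a, 9:c, 10:c, 12:a, 15:c
edges: (0,12,y); (3,0,x); (3,8,y); (4,0,y); (4,9,y); (4,15,y); (8,3,x); (8,15,x); (9,12,x); (10,5,y); (10,15,x); (15,0,y); (15,5,x)


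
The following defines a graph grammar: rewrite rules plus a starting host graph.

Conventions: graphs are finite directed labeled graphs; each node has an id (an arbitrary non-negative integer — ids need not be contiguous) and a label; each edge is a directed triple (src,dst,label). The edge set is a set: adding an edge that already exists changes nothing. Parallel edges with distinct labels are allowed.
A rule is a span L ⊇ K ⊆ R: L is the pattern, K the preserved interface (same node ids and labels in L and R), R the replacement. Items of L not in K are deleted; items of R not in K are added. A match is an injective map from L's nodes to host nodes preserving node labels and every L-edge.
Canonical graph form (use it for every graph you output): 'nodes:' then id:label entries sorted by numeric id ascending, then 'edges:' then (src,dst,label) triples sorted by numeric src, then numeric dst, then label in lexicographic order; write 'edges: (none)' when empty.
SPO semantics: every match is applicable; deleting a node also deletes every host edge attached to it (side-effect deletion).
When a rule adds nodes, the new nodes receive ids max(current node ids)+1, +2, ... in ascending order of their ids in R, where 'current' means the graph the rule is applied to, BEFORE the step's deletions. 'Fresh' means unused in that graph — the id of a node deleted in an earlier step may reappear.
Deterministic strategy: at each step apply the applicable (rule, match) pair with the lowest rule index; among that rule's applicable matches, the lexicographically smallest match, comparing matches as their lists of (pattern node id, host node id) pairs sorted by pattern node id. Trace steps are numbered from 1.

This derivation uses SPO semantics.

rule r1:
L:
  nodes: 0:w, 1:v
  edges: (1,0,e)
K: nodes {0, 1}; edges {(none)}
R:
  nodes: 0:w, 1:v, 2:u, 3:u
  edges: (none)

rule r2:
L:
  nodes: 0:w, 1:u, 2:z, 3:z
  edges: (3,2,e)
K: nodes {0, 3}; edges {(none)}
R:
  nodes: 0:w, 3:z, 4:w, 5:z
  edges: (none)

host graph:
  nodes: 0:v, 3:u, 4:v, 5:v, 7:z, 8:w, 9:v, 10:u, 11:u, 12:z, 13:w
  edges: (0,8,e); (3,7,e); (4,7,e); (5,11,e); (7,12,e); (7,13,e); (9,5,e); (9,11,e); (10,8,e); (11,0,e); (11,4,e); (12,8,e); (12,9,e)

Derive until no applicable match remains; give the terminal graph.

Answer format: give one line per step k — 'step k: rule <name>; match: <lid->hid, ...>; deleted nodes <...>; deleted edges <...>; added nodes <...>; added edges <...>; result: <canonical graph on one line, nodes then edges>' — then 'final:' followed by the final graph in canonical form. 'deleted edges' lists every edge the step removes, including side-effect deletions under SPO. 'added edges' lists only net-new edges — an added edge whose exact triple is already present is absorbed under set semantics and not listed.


step 1: rule r1; match: 0->8, 1->0; deleted nodes (none); deleted edges (0,8,e); added nodes 14, 15; added edges (none); result: nodes: 0:v, 3:u, 4:v, 5:v, 7:z, 8:w, 9:v, 10:u, 11:u, 12:z, 13:w, 14:u, 15:u edges: (3,7,e); (4,7,e); (5,11,e); (7,12,e); (7,13,e); (9,5,e); (9,11,e); (10,8,e); (11,0,e); (11,4,e); (12,8,e); (12,9,e)
step 2: rule r2; match: 0->8, 1->3, 2->12, 3->7; deleted nodes 3, 12; deleted edges (3,7,e); (7,12,e); (12,8,e); (12,9,e); added nodes 16, 17; added edges (none); result: nodes: 0:v, 4:v, 5:v, 7:z, 8:w, 9:v, 10:u, 11:u, 13:w, 14:u, 15:u, 16:w, 17:z edges: (4,7,e); (5,11,e); (7,13,e); (9,5,e); (9,11,e); (10,8,e); (11,0,e); (11,4,e)
final:
nodes: 0:v, 4:v, 5:v, 7:z, 8:w, 9:v, 10:u, 11:u, 13:w, 14:u, 15:u, 16:w, 17:z
edges: (4,7,e); (5,11,e); (7,13,e); (9,5,e); (9,11,e); (10,8,e); (11,0,e); (11,4,e)


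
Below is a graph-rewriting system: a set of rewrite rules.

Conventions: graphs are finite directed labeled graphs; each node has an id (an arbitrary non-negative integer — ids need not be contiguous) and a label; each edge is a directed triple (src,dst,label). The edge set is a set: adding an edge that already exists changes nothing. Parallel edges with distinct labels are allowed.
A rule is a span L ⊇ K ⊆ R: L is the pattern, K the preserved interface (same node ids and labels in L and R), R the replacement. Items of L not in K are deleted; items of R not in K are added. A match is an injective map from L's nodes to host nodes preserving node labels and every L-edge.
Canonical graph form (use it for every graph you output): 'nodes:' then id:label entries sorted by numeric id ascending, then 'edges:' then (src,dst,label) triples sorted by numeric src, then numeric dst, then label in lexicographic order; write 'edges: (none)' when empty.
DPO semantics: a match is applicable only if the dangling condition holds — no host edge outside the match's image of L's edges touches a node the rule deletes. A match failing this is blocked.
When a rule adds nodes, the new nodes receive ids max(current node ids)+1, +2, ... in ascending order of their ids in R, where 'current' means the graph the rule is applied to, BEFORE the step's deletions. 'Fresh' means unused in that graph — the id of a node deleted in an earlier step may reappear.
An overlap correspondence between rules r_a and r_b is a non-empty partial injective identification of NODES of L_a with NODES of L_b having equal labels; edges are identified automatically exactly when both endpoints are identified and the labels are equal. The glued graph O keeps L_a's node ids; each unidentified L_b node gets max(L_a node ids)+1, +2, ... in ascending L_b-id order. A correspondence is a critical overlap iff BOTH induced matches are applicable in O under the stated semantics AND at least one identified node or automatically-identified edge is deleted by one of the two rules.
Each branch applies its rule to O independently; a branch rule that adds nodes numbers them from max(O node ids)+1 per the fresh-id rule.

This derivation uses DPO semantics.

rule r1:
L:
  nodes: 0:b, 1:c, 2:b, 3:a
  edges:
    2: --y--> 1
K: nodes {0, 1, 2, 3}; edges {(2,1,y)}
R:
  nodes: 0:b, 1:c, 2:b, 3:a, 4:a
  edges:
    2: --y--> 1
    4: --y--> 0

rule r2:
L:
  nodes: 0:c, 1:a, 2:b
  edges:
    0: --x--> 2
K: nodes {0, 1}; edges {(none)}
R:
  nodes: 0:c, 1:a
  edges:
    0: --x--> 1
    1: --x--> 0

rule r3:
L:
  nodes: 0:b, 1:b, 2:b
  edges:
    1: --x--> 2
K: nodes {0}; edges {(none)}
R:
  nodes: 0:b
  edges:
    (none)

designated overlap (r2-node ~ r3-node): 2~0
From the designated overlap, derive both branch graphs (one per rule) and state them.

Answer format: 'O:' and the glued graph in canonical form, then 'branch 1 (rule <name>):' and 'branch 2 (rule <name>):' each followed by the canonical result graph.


O:
nodes: 0:c, 1:a, 2:b, 3:b, 4:b
edges: (0,2,x); (3,4,x)
branch 1 (rule r2):
nodes: 0:c, 1:a, 3:b, 4:b
edges: (0,1,x); (1,0,x); (3,4,x)
branch 2 (rule r3):
nodes: 0:c, 1:a, 2:b
edges: (0,2,x)


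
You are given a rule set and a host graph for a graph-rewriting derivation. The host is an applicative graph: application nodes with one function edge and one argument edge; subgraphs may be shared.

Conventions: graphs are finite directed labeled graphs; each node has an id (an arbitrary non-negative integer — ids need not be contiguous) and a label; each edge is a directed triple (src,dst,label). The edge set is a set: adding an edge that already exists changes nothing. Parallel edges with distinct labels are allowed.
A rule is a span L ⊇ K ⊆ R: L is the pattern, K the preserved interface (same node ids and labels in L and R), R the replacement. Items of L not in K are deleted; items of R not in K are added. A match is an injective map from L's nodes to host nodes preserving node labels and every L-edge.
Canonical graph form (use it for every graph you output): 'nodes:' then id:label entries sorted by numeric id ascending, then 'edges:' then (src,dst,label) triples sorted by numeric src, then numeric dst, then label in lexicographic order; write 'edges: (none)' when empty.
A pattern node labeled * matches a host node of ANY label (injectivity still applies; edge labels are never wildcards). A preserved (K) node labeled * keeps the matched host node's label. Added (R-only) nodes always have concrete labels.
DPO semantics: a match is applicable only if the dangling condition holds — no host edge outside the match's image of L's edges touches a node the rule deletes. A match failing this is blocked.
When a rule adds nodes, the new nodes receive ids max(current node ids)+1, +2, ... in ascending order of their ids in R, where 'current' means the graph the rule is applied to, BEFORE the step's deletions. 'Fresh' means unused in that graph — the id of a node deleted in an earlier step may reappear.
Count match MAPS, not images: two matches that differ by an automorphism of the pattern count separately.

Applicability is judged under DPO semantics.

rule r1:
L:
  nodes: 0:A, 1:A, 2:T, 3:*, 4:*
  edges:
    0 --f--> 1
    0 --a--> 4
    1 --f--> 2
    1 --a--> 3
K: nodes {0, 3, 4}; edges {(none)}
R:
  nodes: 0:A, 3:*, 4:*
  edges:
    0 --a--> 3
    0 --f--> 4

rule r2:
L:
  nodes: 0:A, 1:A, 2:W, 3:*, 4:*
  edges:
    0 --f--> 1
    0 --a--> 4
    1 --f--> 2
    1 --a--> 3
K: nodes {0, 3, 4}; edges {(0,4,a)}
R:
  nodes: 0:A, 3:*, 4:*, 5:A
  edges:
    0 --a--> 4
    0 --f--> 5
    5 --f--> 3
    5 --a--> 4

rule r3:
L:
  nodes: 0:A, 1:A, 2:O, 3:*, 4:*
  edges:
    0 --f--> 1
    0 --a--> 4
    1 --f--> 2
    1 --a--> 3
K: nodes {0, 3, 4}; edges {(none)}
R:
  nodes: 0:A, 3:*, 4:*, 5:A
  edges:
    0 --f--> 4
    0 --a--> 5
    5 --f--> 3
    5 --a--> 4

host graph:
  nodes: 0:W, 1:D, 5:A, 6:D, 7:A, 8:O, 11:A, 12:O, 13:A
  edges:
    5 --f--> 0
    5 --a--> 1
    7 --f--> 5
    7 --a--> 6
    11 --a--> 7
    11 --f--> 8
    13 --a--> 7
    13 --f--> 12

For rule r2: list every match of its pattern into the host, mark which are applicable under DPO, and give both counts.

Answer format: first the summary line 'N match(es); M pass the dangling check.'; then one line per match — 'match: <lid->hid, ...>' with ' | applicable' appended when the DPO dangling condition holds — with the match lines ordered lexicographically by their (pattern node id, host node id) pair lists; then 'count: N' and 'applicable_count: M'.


1 match(es); 1 pass the dangling check.
match: 0->7, 1->5, 2->0, 3->1, 4->6 | applicable
count: 1
applicable_count: 1


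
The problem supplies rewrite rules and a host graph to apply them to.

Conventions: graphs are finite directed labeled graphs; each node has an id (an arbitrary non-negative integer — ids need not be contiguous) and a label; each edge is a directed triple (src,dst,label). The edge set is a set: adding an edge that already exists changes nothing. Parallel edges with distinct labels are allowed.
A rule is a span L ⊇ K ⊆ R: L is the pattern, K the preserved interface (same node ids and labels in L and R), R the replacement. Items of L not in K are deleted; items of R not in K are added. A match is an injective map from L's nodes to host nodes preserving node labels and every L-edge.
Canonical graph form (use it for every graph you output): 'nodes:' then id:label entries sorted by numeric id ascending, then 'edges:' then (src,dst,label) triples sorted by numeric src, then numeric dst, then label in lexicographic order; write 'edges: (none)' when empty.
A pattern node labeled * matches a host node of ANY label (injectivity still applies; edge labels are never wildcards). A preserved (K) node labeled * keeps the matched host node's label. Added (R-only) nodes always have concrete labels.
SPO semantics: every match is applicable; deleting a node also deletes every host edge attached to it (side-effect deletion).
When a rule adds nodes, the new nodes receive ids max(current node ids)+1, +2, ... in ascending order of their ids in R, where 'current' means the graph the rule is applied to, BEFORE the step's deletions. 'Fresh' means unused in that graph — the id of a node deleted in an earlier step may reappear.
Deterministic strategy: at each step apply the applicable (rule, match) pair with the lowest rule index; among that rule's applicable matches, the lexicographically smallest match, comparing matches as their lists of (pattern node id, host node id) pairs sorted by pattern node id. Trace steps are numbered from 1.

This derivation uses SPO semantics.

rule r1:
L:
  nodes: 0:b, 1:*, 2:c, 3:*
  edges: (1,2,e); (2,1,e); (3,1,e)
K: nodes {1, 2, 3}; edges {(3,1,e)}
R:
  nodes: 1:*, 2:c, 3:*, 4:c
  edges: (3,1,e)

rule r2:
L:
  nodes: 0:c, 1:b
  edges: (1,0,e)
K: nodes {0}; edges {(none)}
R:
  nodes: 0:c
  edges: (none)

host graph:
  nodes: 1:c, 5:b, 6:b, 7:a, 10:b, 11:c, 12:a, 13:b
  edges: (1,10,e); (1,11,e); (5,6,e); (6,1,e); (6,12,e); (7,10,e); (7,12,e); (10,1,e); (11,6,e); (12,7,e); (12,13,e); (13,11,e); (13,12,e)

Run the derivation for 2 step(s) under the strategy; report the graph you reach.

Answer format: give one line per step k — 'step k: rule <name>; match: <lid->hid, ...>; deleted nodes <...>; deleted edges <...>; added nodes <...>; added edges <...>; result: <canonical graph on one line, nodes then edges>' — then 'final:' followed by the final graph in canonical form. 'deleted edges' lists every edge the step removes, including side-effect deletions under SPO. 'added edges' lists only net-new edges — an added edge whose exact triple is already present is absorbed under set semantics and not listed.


step 1: rule r1; match: 0->5, 1->10, 2->1, 3->7; deleted nodes 5; deleted edges (1,10,e); (5,6,e); (10,1,e); added nodes 14; added edges (none); result: nodes: 1:c, 6:b, 7:a, 10:b, 11:c, 12:a, 13:b, 14:c edges: (1,11,e); (6,1,e); (6,12,e); (7,10,e); (7,12,e); (11,6,e); (12,7,e); (12,13,e); (13,11,e); (13,12,e)
step 2: rule r2; match: 0->1, 1->6; deleted nodes 6; deleted edges (6,1,e); (6,12,e); (11,6,e); added nodes (none); added edges (none); result: nodes: 1:c, 7:a, 10:b, 11:c, 12:a, 13:b, 14:c edges: (1,11,e); (7,10,e); (7,12,e); (12,7,e); (12,13,e); (13,11,e); (13,12,e)
final:
nodes: 1:c, 7:a, 10:b, 11:c, 12:a, 13:b, 14:c
edges: (1,11,e); (7,10,e); (7,12,e); (12,7,e); (12,13,e); (13,11,e); (13,12,e)


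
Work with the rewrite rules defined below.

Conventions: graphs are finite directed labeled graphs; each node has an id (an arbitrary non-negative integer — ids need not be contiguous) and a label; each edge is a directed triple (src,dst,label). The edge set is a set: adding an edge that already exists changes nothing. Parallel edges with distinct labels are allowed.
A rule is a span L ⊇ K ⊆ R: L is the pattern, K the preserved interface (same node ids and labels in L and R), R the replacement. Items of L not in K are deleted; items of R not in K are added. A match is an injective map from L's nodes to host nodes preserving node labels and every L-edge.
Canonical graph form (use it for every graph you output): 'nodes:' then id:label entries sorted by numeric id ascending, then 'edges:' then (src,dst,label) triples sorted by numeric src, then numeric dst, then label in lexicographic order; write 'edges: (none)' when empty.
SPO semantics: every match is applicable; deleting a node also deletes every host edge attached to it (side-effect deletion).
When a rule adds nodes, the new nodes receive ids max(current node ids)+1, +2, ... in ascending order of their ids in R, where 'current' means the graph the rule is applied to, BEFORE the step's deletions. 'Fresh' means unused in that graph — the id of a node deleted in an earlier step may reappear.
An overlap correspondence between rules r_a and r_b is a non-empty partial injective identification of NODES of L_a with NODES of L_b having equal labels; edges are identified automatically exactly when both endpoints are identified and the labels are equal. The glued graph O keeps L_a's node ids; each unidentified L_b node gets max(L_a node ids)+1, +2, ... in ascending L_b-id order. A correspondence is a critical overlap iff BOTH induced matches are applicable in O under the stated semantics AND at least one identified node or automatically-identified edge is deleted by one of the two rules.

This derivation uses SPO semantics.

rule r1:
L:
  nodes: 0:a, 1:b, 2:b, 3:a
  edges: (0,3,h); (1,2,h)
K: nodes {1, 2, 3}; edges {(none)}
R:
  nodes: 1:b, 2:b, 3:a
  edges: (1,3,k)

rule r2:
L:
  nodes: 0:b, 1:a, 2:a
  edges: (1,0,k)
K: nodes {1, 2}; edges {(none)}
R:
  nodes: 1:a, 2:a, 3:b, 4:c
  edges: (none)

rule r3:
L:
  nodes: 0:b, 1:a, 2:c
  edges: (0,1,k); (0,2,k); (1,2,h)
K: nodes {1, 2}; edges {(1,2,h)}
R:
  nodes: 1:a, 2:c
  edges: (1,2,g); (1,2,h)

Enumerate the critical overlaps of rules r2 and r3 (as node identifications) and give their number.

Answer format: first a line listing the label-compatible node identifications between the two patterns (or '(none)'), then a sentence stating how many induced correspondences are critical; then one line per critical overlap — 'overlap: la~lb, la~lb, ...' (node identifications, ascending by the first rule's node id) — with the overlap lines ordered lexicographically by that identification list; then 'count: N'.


label-compatible node identifications between L(r2) and L(r3): 0~0, 1~1, 2~1
3 of the induced correspondences are critical overlaps of r2 and r3.
overlap: 0~0
overlap: 0~0, 1~1
overlap: 0~0, 2~1
count: 3


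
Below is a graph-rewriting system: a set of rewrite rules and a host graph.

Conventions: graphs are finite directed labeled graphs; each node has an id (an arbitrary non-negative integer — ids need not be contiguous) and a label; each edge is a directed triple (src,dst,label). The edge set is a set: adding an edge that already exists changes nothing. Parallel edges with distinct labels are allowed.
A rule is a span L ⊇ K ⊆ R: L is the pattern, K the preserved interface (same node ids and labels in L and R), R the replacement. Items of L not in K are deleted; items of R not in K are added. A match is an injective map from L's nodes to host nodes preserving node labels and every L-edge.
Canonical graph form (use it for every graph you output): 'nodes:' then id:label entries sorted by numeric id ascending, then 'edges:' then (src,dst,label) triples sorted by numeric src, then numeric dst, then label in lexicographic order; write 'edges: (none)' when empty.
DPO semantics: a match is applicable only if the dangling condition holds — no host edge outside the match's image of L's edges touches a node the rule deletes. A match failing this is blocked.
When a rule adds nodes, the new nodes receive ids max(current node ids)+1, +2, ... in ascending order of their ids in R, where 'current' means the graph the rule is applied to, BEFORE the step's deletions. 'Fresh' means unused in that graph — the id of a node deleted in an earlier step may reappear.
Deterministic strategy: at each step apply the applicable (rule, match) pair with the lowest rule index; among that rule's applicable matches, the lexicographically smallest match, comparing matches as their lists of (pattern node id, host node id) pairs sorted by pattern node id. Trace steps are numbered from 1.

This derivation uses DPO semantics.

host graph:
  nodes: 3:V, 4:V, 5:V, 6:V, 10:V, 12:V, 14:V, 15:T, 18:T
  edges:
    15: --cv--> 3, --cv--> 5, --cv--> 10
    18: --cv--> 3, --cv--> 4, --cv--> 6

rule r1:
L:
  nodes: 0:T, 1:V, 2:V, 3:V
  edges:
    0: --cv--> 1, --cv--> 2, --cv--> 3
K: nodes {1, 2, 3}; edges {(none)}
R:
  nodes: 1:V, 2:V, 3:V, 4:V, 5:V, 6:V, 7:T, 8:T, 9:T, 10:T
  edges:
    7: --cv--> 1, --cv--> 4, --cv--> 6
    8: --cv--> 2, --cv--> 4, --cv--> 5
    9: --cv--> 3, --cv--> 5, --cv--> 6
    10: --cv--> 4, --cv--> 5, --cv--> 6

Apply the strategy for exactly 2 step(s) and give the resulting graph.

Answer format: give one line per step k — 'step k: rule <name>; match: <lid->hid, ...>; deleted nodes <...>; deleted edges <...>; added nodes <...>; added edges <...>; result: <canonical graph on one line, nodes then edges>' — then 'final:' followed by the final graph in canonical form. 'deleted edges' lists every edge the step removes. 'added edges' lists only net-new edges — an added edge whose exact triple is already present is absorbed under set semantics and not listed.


step 1: rule r1; match: 0->15, 1->3, 2->5, 3->10; deleted nodes 15; deleted edges (15,3,cv); (15,5,cv); (15,10,cv); added nodes 19, 20, 21, 22, 23, 24, 25; added edges (22,3,cv); (22,19,cv); (22,21,cv); (23,5,cv); (23,19,cv); (23,20,cv); (24,10,cv); (24,20,cv); (24,21,cv); (25,19,cv); (25,20,cv); (25,21,cv); result: nodes: 3:V, 4:V, 5:V, 6:V, 10:V, 12:V, 14:V, 18:T, 19:V, 20:V, 21:V, 22:T, 23:T, 24:T, 25:T edges: (18,3,cv); (18,4,cv); (18,6,cv); (22,3,cv); (22,19,cv); (22,21,cv); (23,5,cv); (23,19,cv); (23,20,cv); (24,10,cv); (24,20,cv); (24,21,cv); (25,19,cv); (25,20,cv); (25,21,cv)
step 2: rule r1; match: 0->18, 1->3, 2->4, 3->6; deleted nodes 18; deleted edges (18,3,cv); (18,4,cv); (18,6,cv); added nodes 26, 27, 28, 29, 30, 31, 32; added edges (29,3,cv); (29,26,cv); (29,28,cv); (30,4,cv); (30,26,cv); (30,27,cv); (31,6,cv); (31,27,cv); (31,28,cv); (32,26,cv); (32,27,cv); (32,28,cv); result: nodes: 3:V, 4:V, 5:V, 6:V, 10:V, 12:V, 14:V, 19:V, 20:V, 21:V, 22:T, 23:T, 24:T, 25:T, 26:V, 27:V, 28:V, 29:T, 30:T, 31:T, 32:T edges: (22,3,cv); (22,19,cv); (22,21,cv); (23,5,cv); (23,19,cv); (23,20,cv); (24,10,cv); (24,20,cv); (24,21,cv); (25,19,cv); (25,20,cv); (25,21,cv); (29,3,cv); (29,26,cv); (29,28,cv); (30,4,cv); (30,26,cv); (30,27,cv); (31,6,cv); (31,27,cv); (31,28,cv); (32,26,cv); (32,27,cv); (32,28,cv)
final:
nodes: 3:V, 4:V, 5:V, 6:V, 10:V, 12:V, 14:V, 19:V, 20:V, 21:V, 22:T, 23:T, 24:T, 25:T, 26:V, 27:V, 28:V, 29:T, 30:T, 31:T, 32:T
edges: (22,3,cv); (22,19,cv); (22,21,cv); (23,5,cv); (23,19,cv); (23,20,cv); (24,10,cv); (24,20,cv); (24,21,cv); (25,19,cv); (25,20,cv); (25,21,cv); (29,3,cv); (29,26,cv); (29,28,cv); (30,4,cv); (30,26,cv); (30,27,cv); (31,6,cv); (31,27,cv); (31,28,cv); (32,26,cv); (32,27,cv); (32,28,cv)


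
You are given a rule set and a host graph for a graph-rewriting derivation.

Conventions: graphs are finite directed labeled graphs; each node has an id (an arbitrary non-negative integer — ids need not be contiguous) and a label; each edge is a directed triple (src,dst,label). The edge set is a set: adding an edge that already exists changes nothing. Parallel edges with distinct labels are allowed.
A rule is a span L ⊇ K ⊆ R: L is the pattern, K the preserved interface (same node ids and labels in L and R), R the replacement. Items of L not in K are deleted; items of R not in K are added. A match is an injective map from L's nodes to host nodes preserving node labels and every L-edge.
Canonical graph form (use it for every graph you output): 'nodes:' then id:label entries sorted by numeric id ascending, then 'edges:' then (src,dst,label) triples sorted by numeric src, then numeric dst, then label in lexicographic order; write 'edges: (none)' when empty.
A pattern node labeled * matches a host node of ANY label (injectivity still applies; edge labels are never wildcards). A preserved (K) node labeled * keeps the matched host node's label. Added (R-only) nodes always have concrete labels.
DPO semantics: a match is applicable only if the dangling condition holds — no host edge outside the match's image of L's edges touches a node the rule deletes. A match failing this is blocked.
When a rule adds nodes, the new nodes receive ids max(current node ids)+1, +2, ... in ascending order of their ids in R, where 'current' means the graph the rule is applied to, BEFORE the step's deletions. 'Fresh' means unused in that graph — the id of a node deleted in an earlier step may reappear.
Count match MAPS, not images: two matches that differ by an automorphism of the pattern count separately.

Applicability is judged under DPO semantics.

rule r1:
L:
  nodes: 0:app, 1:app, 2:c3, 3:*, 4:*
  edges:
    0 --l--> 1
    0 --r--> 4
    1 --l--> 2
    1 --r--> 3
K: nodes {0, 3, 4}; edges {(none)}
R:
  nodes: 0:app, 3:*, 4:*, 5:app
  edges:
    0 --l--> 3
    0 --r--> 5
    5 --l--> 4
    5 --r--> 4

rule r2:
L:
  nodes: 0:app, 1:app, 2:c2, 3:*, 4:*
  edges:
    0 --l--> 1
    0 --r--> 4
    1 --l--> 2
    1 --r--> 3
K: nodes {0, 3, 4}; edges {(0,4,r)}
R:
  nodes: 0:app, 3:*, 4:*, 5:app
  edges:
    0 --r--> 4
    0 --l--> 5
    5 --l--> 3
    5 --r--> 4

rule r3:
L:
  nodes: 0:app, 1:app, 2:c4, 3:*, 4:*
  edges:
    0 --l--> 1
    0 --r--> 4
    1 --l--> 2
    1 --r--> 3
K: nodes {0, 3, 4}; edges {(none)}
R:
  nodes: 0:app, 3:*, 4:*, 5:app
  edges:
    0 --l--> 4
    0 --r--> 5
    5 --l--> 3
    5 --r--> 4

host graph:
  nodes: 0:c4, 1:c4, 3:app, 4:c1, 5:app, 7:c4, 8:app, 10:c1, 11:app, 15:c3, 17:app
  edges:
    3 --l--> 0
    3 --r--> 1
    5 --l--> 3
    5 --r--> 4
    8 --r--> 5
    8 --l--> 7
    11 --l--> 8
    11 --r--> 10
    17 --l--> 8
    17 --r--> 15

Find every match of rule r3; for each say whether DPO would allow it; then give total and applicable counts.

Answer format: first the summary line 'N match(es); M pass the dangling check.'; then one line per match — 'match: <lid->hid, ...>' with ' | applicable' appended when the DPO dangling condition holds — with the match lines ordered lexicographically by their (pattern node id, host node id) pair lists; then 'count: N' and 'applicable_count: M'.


3 match(es); 1 pass the dangling check.
match: 0->5, 1->3, 2->0, 3->1, 4->4 | applicable
match: 0->11, 1->8, 2->7, 3->5, 4->10
match: 0->17, 1->8, 2->7, 3->5, 4->15
count: 3
applicable_count: 1


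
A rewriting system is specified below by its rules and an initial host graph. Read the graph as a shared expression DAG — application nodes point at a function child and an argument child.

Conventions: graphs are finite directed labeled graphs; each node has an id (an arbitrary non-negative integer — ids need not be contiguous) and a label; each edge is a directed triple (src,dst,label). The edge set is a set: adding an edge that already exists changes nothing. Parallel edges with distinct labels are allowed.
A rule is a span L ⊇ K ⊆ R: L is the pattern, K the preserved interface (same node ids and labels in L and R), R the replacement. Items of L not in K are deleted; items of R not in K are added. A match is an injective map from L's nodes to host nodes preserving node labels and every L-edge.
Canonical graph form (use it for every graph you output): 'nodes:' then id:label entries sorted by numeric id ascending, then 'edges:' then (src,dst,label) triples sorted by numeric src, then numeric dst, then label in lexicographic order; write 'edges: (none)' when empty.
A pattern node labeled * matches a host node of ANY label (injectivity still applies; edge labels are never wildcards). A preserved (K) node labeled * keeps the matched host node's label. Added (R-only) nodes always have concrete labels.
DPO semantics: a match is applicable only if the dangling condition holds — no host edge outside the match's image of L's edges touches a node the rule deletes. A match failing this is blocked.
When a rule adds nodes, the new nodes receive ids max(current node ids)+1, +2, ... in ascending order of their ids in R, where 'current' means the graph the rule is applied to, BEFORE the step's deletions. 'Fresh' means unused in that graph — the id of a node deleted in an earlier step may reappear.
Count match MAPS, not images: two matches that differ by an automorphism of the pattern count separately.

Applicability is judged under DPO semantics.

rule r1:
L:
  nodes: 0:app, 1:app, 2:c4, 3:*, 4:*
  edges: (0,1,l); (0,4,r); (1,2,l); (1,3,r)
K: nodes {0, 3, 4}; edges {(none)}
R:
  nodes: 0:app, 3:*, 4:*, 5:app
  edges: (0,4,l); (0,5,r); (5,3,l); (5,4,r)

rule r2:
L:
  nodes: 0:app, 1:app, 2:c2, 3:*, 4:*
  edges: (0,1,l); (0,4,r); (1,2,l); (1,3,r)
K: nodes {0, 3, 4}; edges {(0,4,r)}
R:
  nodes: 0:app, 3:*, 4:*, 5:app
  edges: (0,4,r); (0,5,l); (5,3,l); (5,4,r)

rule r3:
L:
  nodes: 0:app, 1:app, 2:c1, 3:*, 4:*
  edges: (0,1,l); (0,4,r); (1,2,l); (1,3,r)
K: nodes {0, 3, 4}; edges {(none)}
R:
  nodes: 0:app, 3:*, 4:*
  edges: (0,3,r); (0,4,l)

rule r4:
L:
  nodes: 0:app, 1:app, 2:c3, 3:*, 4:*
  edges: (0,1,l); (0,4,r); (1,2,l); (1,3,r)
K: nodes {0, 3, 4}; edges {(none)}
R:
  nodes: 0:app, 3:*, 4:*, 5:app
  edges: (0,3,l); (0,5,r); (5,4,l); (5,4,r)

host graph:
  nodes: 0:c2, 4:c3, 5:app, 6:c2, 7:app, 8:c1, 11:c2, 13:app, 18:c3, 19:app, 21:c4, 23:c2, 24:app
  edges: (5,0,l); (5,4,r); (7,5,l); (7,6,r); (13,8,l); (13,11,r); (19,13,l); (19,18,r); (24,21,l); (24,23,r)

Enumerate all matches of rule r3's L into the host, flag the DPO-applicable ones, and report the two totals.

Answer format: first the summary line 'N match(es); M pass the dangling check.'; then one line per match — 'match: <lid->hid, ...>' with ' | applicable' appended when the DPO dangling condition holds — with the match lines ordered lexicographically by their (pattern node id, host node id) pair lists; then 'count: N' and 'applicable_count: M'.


1 match(es); 1 pass the dangling check.
match: 0->19, 1->13, 2->8, 3->11, 4->18 | applicable
count: 1
applicable_count: 1
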